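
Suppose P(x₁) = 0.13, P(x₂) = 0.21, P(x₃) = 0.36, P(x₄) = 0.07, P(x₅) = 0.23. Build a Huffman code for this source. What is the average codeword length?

2.2 bits/symbol

Repeatedly combine the two least-probable nodes; the expected code length is the sum of the merged weights.
merge 7/100 + 13/100 → 1/5
merge 1/5 + 21/100 → 41/100
merge 23/100 + 9/25 → 59/100
merge 41/100 + 59/100 → 1
L = 1/5 + 41/100 + 59/100 + 1 = 11/5 = 2.2 bits/symbol.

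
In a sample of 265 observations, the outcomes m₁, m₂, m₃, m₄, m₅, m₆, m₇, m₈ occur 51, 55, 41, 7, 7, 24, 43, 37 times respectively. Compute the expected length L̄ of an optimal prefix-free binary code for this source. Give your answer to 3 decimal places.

Probabilities are the counts divided by 265.
Repeatedly combine the two least-probable nodes; the expected code length is the sum of the merged weights.
merge 7/265 + 7/265 → 14/265
merge 14/265 + 24/265 → 38/265
merge 37/265 + 38/265 → 15/53
merge 41/265 + 43/265 → 84/265
merge 51/265 + 11/53 → 2/5
merge 15/53 + 84/265 → 3/5
merge 2/5 + 3/5 → 1
L = 14/265 + 38/265 + 15/53 + 84/265 + 2/5 + 3/5 + 1 = 741/265 ≈ 2.796 bits/symbol.

2.796 bits/symbol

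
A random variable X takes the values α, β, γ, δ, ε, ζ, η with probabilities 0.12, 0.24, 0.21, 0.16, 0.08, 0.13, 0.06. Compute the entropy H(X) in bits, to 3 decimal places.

H = −Σ pᵢ log₂ pᵢ.
−0.12·log₂(0.12) = 0.3671
−0.24·log₂(0.24) = 0.4941
−0.21·log₂(0.21) = 0.4728
−0.16·log₂(0.16) = 0.4230
−0.08·log₂(0.08) = 0.2915
−0.13·log₂(0.13) = 0.3826
−0.06·log₂(0.06) = 0.2435
Sum ≈ 2.6747 → 2.675 bits.

2.675 bits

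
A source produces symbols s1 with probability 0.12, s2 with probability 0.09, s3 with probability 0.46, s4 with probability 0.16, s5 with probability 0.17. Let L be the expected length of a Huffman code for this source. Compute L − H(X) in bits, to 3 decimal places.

Entropy H = −Σ p log₂ p ≈ 2.0527 bits.
Huffman merges: 9/100+3/25→21/100; 4/25+17/100→33/100; 21/100+33/100→27/50; 23/50+27/50→1. L = 52/25 ≈ 2.0800.
L − H = 2.0800 − 2.0527 = 0.027 bits.

0.027 bits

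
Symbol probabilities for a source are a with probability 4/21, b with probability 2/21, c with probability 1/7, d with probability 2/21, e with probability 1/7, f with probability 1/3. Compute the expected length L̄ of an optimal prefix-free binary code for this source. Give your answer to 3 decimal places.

2.476 bits/symbol

Repeatedly combine the two least-probable nodes; the expected code length is the sum of the merged weights.
merge 2/21 + 2/21 → 4/21
merge 1/7 + 1/7 → 2/7
merge 4/21 + 4/21 → 8/21
merge 2/7 + 1/3 → 13/21
merge 8/21 + 13/21 → 1
L = 4/21 + 2/7 + 8/21 + 13/21 + 1 = 52/21 ≈ 2.476 bits/symbol.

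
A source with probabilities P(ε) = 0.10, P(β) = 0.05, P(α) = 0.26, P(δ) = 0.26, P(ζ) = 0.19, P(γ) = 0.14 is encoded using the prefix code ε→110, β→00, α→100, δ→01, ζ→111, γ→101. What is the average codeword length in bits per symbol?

L̄ = Σ pᵢ·ℓᵢ = 0.10·3 + 0.05·2 + 0.26·3 + 0.26·2 + 0.19·3 + 0.14·3 = 2.69 bits/symbol.

2.69 bits/symbol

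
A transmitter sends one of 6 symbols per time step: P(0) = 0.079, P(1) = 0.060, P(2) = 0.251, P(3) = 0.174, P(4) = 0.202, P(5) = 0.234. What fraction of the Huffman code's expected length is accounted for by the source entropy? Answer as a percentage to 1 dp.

99.1%

Entropy H = −Σ p log₂ p ≈ 2.4288 bits.
Huffman merges: 3/50+79/1000→139/1000; 139/1000+87/500→313/1000; 101/500+117/500→109/250; 251/1000+313/1000→141/250; 109/250+141/250→1. L = 613/250 ≈ 2.4520.
Efficiency = H/L = 2.4288/2.4520 = 99.1%.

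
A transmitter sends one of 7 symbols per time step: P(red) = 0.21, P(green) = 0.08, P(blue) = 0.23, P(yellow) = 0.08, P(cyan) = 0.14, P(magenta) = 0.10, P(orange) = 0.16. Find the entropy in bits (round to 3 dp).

H = −Σ pᵢ log₂ pᵢ.
−0.21·log₂(0.21) = 0.4728
−0.08·log₂(0.08) = 0.2915
−0.23·log₂(0.23) = 0.4877
−0.08·log₂(0.08) = 0.2915
−0.14·log₂(0.14) = 0.3971
−0.10·log₂(0.10) = 0.3322
−0.16·log₂(0.16) = 0.4230
Sum ≈ 2.6958 → 2.696 bits.

2.696 bits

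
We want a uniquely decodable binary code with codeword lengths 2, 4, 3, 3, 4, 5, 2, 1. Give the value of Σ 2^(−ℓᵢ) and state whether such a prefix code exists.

1.40625; no

With common denominator 2^5 = 32: Σ 2^(−ℓᵢ) = 8/32 + 2/32 + 4/32 + 4/32 + 2/32 + 1/32 + 8/32 + 16/32 = 45/32 = 1.40625.
Kraft's inequality requires Σ ≤ 1; here Σ = 1.40625 > 1, so no such prefix code exists.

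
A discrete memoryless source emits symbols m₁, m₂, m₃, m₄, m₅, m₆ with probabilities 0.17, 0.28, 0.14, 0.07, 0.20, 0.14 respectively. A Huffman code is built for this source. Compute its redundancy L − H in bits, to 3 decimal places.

0.044 bits

Entropy H = −Σ p log₂ p ≈ 2.4760 bits.
Huffman merges: 7/100+7/50→21/100; 7/50+17/100→31/100; 1/5+21/100→41/100; 7/25+31/100→59/100; 41/100+59/100→1. L = 63/25 ≈ 2.5200.
L − H = 2.5200 − 2.4760 = 0.044 bits.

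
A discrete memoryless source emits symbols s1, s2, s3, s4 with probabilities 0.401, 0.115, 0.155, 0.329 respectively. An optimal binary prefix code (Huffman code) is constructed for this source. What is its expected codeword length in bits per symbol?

1.869 bits/symbol

Repeatedly combine the two least-probable nodes; the expected code length is the sum of the merged weights.
merge 23/200 + 31/200 → 27/100
merge 27/100 + 329/1000 → 599/1000
merge 401/1000 + 599/1000 → 1
L = 27/100 + 599/1000 + 1 = 1869/1000 = 1.869 bits/symbol.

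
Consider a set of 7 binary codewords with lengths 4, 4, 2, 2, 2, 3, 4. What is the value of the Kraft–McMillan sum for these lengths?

1.0625

With common denominator 2^4 = 16: Σ 2^(−ℓᵢ) = 1/16 + 1/16 + 4/16 + 4/16 + 4/16 + 2/16 + 1/16 = 17/16 = 1.0625.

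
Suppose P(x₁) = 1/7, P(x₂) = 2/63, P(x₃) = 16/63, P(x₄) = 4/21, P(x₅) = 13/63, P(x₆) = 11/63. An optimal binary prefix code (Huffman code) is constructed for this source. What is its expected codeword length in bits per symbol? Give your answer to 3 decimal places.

Repeatedly combine the two least-probable nodes; the expected code length is the sum of the merged weights.
merge 2/63 + 1/7 → 11/63
merge 11/63 + 11/63 → 22/63
merge 4/21 + 13/63 → 25/63
merge 16/63 + 22/63 → 38/63
merge 25/63 + 38/63 → 1
L = 11/63 + 22/63 + 25/63 + 38/63 + 1 = 53/21 ≈ 2.524 bits/symbol.

2.524 bits/symbol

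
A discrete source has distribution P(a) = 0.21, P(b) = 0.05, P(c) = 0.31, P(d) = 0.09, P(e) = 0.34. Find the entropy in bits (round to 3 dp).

H = −Σ pᵢ log₂ pᵢ.
−0.21·log₂(0.21) = 0.4728
−0.05·log₂(0.05) = 0.2161
−0.31·log₂(0.31) = 0.5238
−0.09·log₂(0.09) = 0.3127
−0.34·log₂(0.34) = 0.5292
Sum ≈ 2.0545 → 2.055 bits.

2.055 bits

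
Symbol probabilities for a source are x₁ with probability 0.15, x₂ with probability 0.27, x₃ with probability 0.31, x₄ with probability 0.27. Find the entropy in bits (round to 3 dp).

1.954 bits

H = −Σ pᵢ log₂ pᵢ.
−0.15·log₂(0.15) = 0.4105
−0.27·log₂(0.27) = 0.5100
−0.31·log₂(0.31) = 0.5238
−0.27·log₂(0.27) = 0.5100
Sum ≈ 1.9544 → 1.954 bits.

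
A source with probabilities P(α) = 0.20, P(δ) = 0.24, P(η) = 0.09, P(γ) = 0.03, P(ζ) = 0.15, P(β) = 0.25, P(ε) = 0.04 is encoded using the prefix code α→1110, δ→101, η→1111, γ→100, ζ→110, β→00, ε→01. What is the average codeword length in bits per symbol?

3 bits/symbol

L̄ = Σ pᵢ·ℓᵢ = 0.20·4 + 0.24·3 + 0.09·4 + 0.03·3 + 0.15·3 + 0.25·2 + 0.04·2 = 3 bits/symbol.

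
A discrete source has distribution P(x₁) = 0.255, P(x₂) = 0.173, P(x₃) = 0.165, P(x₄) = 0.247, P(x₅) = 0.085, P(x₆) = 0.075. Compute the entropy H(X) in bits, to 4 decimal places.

2.4504 bits

H = −Σ pᵢ log₂ pᵢ.
−0.255·log₂(0.255) = 0.5027
−0.173·log₂(0.173) = 0.4379
−0.165·log₂(0.165) = 0.4289
−0.247·log₂(0.247) = 0.4983
−0.085·log₂(0.085) = 0.3023
−0.075·log₂(0.075) = 0.2803
Sum ≈ 2.4504 → 2.4504 bits.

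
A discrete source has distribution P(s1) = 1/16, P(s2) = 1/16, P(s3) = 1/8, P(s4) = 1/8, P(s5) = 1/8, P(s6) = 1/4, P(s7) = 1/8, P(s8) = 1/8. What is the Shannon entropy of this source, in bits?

2.875 bits

Each probability is a power of 1/2, so log₂(1/p) is an integer.
H = Σ p·log₂(1/p) = 1/16·4 + 1/16·4 + 1/8·3 + 1/8·3 + 1/8·3 + 1/4·2 + 1/8·3 + 1/8·3 = 2.875 bits.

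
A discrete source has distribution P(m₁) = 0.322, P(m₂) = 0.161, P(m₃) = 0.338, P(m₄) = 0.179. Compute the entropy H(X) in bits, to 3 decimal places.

H = −Σ pᵢ log₂ pᵢ.
−0.322·log₂(0.322) = 0.5264
−0.161·log₂(0.161) = 0.4242
−0.338·log₂(0.338) = 0.5289
−0.179·log₂(0.179) = 0.4443
Sum ≈ 1.9239 → 1.924 bits.

1.924 bits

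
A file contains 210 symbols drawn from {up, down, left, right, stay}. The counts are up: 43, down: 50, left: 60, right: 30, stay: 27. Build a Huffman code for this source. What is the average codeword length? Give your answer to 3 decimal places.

2.271 bits/symbol

Probabilities are the counts divided by 210.
Repeatedly combine the two least-probable nodes; the expected code length is the sum of the merged weights.
merge 9/70 + 1/7 → 19/70
merge 43/210 + 5/21 → 31/70
merge 19/70 + 2/7 → 39/70
merge 31/70 + 39/70 → 1
L = 19/70 + 31/70 + 39/70 + 1 = 159/70 ≈ 2.271 bits/symbol.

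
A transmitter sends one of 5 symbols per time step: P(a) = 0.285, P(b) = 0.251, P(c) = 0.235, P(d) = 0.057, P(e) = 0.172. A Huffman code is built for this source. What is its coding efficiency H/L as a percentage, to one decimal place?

97.8%

Entropy H = −Σ p log₂ p ≈ 2.1800 bits.
Huffman merges: 57/1000+43/250→229/1000; 229/1000+47/200→58/125; 251/1000+57/200→67/125; 58/125+67/125→1. L = 2229/1000 ≈ 2.2290.
Efficiency = H/L = 2.1800/2.2290 = 97.8%.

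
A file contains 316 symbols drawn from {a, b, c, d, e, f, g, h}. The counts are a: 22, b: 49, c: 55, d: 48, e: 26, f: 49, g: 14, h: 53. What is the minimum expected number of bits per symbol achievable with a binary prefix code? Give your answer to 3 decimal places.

2.940 bits/symbol

Probabilities are the counts divided by 316.
Repeatedly combine the two least-probable nodes; the expected code length is the sum of the merged weights.
merge 7/158 + 11/158 → 9/79
merge 13/158 + 9/79 → 31/158
merge 12/79 + 49/316 → 97/316
merge 49/316 + 53/316 → 51/158
merge 55/316 + 31/158 → 117/316
merge 97/316 + 51/158 → 199/316
merge 117/316 + 199/316 → 1
L = 9/79 + 31/158 + 97/316 + 51/158 + 117/316 + 199/316 + 1 = 929/316 ≈ 2.940 bits/symbol.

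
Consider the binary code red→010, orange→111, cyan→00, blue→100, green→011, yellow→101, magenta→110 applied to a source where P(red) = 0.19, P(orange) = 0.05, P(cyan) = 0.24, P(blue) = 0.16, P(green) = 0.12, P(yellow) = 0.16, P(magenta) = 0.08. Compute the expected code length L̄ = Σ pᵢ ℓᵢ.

2.76 bits/symbol

L̄ = Σ pᵢ·ℓᵢ = 0.19·3 + 0.05·3 + 0.24·2 + 0.16·3 + 0.12·3 + 0.16·3 + 0.08·3 = 2.76 bits/symbol.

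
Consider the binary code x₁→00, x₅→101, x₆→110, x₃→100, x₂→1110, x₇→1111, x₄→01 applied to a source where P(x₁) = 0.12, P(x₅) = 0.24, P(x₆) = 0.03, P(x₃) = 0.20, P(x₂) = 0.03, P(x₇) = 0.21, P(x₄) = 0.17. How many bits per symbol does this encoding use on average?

2.95 bits/symbol

L̄ = Σ pᵢ·ℓᵢ = 0.12·2 + 0.24·3 + 0.03·3 + 0.20·3 + 0.03·4 + 0.21·4 + 0.17·2 = 2.95 bits/symbol.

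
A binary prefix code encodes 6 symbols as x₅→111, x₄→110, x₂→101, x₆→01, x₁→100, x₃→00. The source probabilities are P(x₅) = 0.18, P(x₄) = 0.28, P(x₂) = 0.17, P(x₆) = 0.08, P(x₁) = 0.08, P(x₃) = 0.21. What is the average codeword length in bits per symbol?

2.71 bits/symbol

L̄ = Σ pᵢ·ℓᵢ = 0.18·3 + 0.28·3 + 0.17·3 + 0.08·2 + 0.08·3 + 0.21·2 = 2.71 bits/symbol.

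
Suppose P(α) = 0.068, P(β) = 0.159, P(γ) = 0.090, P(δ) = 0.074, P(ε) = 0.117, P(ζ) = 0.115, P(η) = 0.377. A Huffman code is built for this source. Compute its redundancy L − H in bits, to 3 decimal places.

0.065 bits

Entropy H = −Σ p log₂ p ≈ 2.5277 bits.
Huffman merges: 17/250+37/500→71/500; 9/100+23/200→41/200; 117/1000+71/500→259/1000; 159/1000+41/200→91/250; 259/1000+91/250→623/1000; 377/1000+623/1000→1. L = 2593/1000 ≈ 2.5930.
L − H = 2.5930 − 2.5277 = 0.065 bits.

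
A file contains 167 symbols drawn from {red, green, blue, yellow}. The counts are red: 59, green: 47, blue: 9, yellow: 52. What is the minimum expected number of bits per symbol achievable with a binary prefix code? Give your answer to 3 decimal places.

Probabilities are the counts divided by 167.
Repeatedly combine the two least-probable nodes; the expected code length is the sum of the merged weights.
merge 9/167 + 47/167 → 56/167
merge 52/167 + 56/167 → 108/167
merge 59/167 + 108/167 → 1
L = 56/167 + 108/167 + 1 = 331/167 ≈ 1.982 bits/symbol.

1.982 bits/symbol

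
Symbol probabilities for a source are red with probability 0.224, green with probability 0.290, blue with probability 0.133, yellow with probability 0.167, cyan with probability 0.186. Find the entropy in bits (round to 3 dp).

H = −Σ pᵢ log₂ pᵢ.
−0.224·log₂(0.224) = 0.4835
−0.290·log₂(0.290) = 0.5179
−0.133·log₂(0.133) = 0.3871
−0.167·log₂(0.167) = 0.4312
−0.186·log₂(0.186) = 0.4514
Sum ≈ 2.2710 → 2.271 bits.

2.271 bits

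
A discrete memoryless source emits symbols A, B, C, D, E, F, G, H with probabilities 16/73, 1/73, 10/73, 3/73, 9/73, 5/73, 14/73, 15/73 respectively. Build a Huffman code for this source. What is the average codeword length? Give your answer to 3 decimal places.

2.753 bits/symbol

Repeatedly combine the two least-probable nodes; the expected code length is the sum of the merged weights.
merge 1/73 + 3/73 → 4/73
merge 4/73 + 5/73 → 9/73
merge 9/73 + 9/73 → 18/73
merge 10/73 + 14/73 → 24/73
merge 15/73 + 16/73 → 31/73
merge 18/73 + 24/73 → 42/73
merge 31/73 + 42/73 → 1
L = 4/73 + 9/73 + 18/73 + 24/73 + 31/73 + 42/73 + 1 = 201/73 ≈ 2.753 bits/symbol.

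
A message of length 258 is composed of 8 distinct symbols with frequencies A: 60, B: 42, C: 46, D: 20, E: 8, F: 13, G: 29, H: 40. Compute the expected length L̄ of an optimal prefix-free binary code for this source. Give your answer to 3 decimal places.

Probabilities are the counts divided by 258.
Repeatedly combine the two least-probable nodes; the expected code length is the sum of the merged weights.
merge 4/129 + 13/258 → 7/86
merge 10/129 + 7/86 → 41/258
merge 29/258 + 20/129 → 23/86
merge 41/258 + 7/43 → 83/258
merge 23/129 + 10/43 → 53/129
merge 23/86 + 83/258 → 76/129
merge 53/129 + 76/129 → 1
L = 7/86 + 41/258 + 23/86 + 83/258 + 53/129 + 76/129 + 1 = 365/129 ≈ 2.829 bits/symbol.

2.829 bits/symbol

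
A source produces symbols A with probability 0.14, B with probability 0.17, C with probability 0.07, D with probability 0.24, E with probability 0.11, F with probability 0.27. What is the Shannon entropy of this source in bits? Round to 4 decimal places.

2.4547 bits

H = −Σ pᵢ log₂ pᵢ.
−0.14·log₂(0.14) = 0.3971
−0.17·log₂(0.17) = 0.4346
−0.07·log₂(0.07) = 0.2686
−0.24·log₂(0.24) = 0.4941
−0.11·log₂(0.11) = 0.3503
−0.27·log₂(0.27) = 0.5100
Sum ≈ 2.4547 → 2.4547 bits.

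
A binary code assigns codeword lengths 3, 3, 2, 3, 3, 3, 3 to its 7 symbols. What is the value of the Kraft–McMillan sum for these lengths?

1

With common denominator 2^3 = 8: Σ 2^(−ℓᵢ) = 1/8 + 1/8 + 2/8 + 1/8 + 1/8 + 1/8 + 1/8 = 8/8 = 1.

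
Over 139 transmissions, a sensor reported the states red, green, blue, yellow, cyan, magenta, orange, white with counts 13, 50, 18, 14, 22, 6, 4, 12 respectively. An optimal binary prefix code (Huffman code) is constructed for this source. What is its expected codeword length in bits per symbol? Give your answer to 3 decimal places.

Probabilities are the counts divided by 139.
Repeatedly combine the two least-probable nodes; the expected code length is the sum of the merged weights.
merge 4/139 + 6/139 → 10/139
merge 10/139 + 12/139 → 22/139
merge 13/139 + 14/139 → 27/139
merge 18/139 + 22/139 → 40/139
merge 22/139 + 27/139 → 49/139
merge 40/139 + 49/139 → 89/139
merge 50/139 + 89/139 → 1
L = 10/139 + 22/139 + 27/139 + 40/139 + 49/139 + 89/139 + 1 = 376/139 ≈ 2.705 bits/symbol.

2.705 bits/symbol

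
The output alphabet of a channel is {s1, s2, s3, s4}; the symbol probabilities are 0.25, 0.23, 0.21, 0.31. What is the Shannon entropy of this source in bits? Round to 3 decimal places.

H = −Σ pᵢ log₂ pᵢ.
−0.25·log₂(0.25) = 0.5000
−0.23·log₂(0.23) = 0.4877
−0.21·log₂(0.21) = 0.4728
−0.31·log₂(0.31) = 0.5238
Sum ≈ 1.9843 → 1.984 bits.

1.984 bits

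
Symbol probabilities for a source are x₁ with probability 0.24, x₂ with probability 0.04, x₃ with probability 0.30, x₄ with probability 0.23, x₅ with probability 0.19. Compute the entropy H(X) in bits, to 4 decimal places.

2.1439 bits

H = −Σ pᵢ log₂ pᵢ.
−0.24·log₂(0.24) = 0.4941
−0.04·log₂(0.04) = 0.1858
−0.30·log₂(0.30) = 0.5211
−0.23·log₂(0.23) = 0.4877
−0.19·log₂(0.19) = 0.4552
Sum ≈ 2.1439 → 2.1439 bits.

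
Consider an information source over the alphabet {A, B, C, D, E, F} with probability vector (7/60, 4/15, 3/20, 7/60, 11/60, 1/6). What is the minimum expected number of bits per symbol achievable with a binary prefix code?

Repeatedly combine the two least-probable nodes; the expected code length is the sum of the merged weights.
merge 7/60 + 7/60 → 7/30
merge 3/20 + 1/6 → 19/60
merge 11/60 + 7/30 → 5/12
merge 4/15 + 19/60 → 7/12
merge 5/12 + 7/12 → 1
L = 7/30 + 19/60 + 5/12 + 7/12 + 1 = 51/20 = 2.55 bits/symbol.

2.55 bits/symbol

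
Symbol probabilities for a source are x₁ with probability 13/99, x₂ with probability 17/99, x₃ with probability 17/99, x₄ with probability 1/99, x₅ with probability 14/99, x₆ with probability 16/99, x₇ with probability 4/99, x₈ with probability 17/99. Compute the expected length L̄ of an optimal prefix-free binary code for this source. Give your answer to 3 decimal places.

2.879 bits/symbol

Repeatedly combine the two least-probable nodes; the expected code length is the sum of the merged weights.
merge 1/99 + 4/99 → 5/99
merge 5/99 + 13/99 → 2/11
merge 14/99 + 16/99 → 10/33
merge 17/99 + 17/99 → 34/99
merge 17/99 + 2/11 → 35/99
merge 10/33 + 34/99 → 64/99
merge 35/99 + 64/99 → 1
L = 5/99 + 2/11 + 10/33 + 34/99 + 35/99 + 64/99 + 1 = 95/33 ≈ 2.879 bits/symbol.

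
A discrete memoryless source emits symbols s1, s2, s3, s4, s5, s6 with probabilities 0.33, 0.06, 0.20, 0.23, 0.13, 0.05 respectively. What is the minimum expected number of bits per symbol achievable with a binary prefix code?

2.35 bits/symbol

Repeatedly combine the two least-probable nodes; the expected code length is the sum of the merged weights.
merge 1/20 + 3/50 → 11/100
merge 11/100 + 13/100 → 6/25
merge 1/5 + 23/100 → 43/100
merge 6/25 + 33/100 → 57/100
merge 43/100 + 57/100 → 1
L = 11/100 + 6/25 + 43/100 + 57/100 + 1 = 47/20 = 2.35 bits/symbol.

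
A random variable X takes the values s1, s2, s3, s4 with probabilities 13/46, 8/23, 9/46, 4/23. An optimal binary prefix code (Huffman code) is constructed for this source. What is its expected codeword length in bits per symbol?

2 bits/symbol

Repeatedly combine the two least-probable nodes; the expected code length is the sum of the merged weights.
merge 4/23 + 9/46 → 17/46
merge 13/46 + 8/23 → 29/46
merge 17/46 + 29/46 → 1
L = 17/46 + 29/46 + 1 = 2 bits/symbol.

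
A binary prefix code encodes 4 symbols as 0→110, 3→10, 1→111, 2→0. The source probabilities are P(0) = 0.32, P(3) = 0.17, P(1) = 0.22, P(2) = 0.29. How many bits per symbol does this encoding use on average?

2.25 bits/symbol

L̄ = Σ pᵢ·ℓᵢ = 0.32·3 + 0.17·2 + 0.22·3 + 0.29·1 = 2.25 bits/symbol.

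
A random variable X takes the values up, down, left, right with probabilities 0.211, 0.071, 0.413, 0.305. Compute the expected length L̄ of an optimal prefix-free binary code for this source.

Repeatedly combine the two least-probable nodes; the expected code length is the sum of the merged weights.
merge 71/1000 + 211/1000 → 141/500
merge 141/500 + 61/200 → 587/1000
merge 413/1000 + 587/1000 → 1
L = 141/500 + 587/1000 + 1 = 1869/1000 = 1.869 bits/symbol.

1.869 bits/symbol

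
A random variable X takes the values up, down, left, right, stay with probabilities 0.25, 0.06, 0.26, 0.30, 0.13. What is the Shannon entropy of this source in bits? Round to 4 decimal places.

H = −Σ pᵢ log₂ pᵢ.
−0.25·log₂(0.25) = 0.5000
−0.06·log₂(0.06) = 0.2435
−0.26·log₂(0.26) = 0.5053
−0.30·log₂(0.30) = 0.5211
−0.13·log₂(0.13) = 0.3826
Sum ≈ 2.1526 → 2.1526 bits.

2.1526 bits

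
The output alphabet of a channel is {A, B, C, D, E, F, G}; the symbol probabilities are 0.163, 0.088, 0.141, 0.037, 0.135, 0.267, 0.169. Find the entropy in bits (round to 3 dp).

H = −Σ pᵢ log₂ pᵢ.
−0.163·log₂(0.163) = 0.4266
−0.088·log₂(0.088) = 0.3086
−0.141·log₂(0.141) = 0.3985
−0.037·log₂(0.037) = 0.1760
−0.135·log₂(0.135) = 0.3900
−0.267·log₂(0.267) = 0.5087
−0.169·log₂(0.169) = 0.4335
Sum ≈ 2.6418 → 2.642 bits.

2.642 bits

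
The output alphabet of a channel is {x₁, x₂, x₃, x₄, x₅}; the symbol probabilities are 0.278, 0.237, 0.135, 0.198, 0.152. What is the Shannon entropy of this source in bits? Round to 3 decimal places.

2.271 bits

H = −Σ pᵢ log₂ pᵢ.
−0.278·log₂(0.278) = 0.5134
−0.237·log₂(0.237) = 0.4923
−0.135·log₂(0.135) = 0.3900
−0.198·log₂(0.198) = 0.4626
−0.152·log₂(0.152) = 0.4131
Sum ≈ 2.2714 → 2.271 bits.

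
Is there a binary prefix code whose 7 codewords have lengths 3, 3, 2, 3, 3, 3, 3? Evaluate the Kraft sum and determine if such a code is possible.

With common denominator 2^3 = 8: Σ 2^(−ℓᵢ) = 1/8 + 1/8 + 2/8 + 1/8 + 1/8 + 1/8 + 1/8 = 8/8 = 1.
Kraft's inequality requires Σ ≤ 1; here Σ = 1 ≤ 1, so such a prefix code exists.

1; yes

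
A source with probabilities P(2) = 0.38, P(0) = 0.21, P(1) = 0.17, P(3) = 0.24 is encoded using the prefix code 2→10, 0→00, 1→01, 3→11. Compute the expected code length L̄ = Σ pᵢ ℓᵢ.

2 bits/symbol

L̄ = Σ pᵢ·ℓᵢ = 0.38·2 + 0.21·2 + 0.17·2 + 0.24·2 = 2 bits/symbol.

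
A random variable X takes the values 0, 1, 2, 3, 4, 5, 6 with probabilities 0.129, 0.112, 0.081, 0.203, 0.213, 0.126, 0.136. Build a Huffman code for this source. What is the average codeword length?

Repeatedly combine the two least-probable nodes; the expected code length is the sum of the merged weights.
merge 81/1000 + 14/125 → 193/1000
merge 63/500 + 129/1000 → 51/200
merge 17/125 + 193/1000 → 329/1000
merge 203/1000 + 213/1000 → 52/125
merge 51/200 + 329/1000 → 73/125
merge 52/125 + 73/125 → 1
L = 193/1000 + 51/200 + 329/1000 + 52/125 + 73/125 + 1 = 2777/1000 = 2.777 bits/symbol.

2.777 bits/symbol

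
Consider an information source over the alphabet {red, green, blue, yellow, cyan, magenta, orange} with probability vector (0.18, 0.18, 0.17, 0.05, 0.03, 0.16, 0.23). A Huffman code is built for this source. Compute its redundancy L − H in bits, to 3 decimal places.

0.066 bits

Entropy H = −Σ p log₂ p ≈ 2.6037 bits.
Huffman merges: 3/100+1/20→2/25; 2/25+4/25→6/25; 17/100+9/50→7/20; 9/50+23/100→41/100; 6/25+7/20→59/100; 41/100+59/100→1. L = 267/100 ≈ 2.6700.
L − H = 2.6700 − 2.6037 = 0.066 bits.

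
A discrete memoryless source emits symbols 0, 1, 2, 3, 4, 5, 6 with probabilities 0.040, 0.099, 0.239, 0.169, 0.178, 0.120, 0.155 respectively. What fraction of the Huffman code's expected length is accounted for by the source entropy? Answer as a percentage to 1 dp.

98.1%

Entropy H = −Σ p log₂ p ≈ 2.6702 bits.
Huffman merges: 1/25+99/1000→139/1000; 3/25+139/1000→259/1000; 31/200+169/1000→81/250; 89/500+239/1000→417/1000; 259/1000+81/250→583/1000; 417/1000+583/1000→1. L = 1361/500 ≈ 2.7220.
Efficiency = H/L = 2.6702/2.7220 = 98.1%.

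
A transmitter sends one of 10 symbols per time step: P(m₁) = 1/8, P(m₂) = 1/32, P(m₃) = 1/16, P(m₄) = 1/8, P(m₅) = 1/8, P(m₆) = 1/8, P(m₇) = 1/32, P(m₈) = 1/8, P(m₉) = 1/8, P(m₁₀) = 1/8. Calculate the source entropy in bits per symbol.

Each probability is a power of 1/2, so log₂(1/p) is an integer.
H = Σ p·log₂(1/p) = 1/8·3 + 1/32·5 + 1/16·4 + 1/8·3 + 1/8·3 + 1/8·3 + 1/32·5 + 1/8·3 + 1/8·3 + 1/8·3 = 3.1875 bits.

3.1875 bits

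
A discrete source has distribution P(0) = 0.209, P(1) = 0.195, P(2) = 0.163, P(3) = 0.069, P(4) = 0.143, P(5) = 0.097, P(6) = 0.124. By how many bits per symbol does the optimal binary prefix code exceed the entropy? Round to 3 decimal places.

Entropy H = −Σ p log₂ p ≈ 2.7258 bits.
Huffman merges: 69/1000+97/1000→83/500; 31/250+143/1000→267/1000; 163/1000+83/500→329/1000; 39/200+209/1000→101/250; 267/1000+329/1000→149/250; 101/250+149/250→1. L = 1381/500 ≈ 2.7620.
L − H = 2.7620 − 2.7258 = 0.036 bits.

0.036 bits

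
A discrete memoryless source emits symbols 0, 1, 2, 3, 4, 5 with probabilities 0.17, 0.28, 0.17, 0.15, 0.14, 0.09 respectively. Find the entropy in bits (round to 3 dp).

2.504 bits

H = −Σ pᵢ log₂ pᵢ.
−0.17·log₂(0.17) = 0.4346
−0.28·log₂(0.28) = 0.5142
−0.17·log₂(0.17) = 0.4346
−0.15·log₂(0.15) = 0.4105
−0.14·log₂(0.14) = 0.3971
−0.09·log₂(0.09) = 0.3127
Sum ≈ 2.5037 → 2.504 bits.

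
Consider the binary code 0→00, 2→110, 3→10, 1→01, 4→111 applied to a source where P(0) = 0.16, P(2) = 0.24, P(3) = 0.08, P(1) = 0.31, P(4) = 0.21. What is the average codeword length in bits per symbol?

2.45 bits/symbol

L̄ = Σ pᵢ·ℓᵢ = 0.16·2 + 0.24·3 + 0.08·2 + 0.31·2 + 0.21·3 = 2.45 bits/symbol.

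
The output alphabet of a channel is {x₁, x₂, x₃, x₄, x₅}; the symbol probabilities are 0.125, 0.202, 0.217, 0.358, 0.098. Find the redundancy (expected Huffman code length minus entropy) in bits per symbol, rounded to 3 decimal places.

Entropy H = −Σ p log₂ p ≈ 2.1784 bits.
Huffman merges: 49/500+1/8→223/1000; 101/500+217/1000→419/1000; 223/1000+179/500→581/1000; 419/1000+581/1000→1. L = 2223/1000 ≈ 2.2230.
L − H = 2.2230 − 2.1784 = 0.045 bits.

0.045 bits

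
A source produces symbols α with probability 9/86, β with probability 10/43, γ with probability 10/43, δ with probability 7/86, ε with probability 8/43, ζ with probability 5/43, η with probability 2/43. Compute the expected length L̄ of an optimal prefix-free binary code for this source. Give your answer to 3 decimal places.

Repeatedly combine the two least-probable nodes; the expected code length is the sum of the merged weights.
merge 2/43 + 7/86 → 11/86
merge 9/86 + 5/43 → 19/86
merge 11/86 + 8/43 → 27/86
merge 19/86 + 10/43 → 39/86
merge 10/43 + 27/86 → 47/86
merge 39/86 + 47/86 → 1
L = 11/86 + 19/86 + 27/86 + 39/86 + 47/86 + 1 = 229/86 ≈ 2.663 bits/symbol.

2.663 bits/symbol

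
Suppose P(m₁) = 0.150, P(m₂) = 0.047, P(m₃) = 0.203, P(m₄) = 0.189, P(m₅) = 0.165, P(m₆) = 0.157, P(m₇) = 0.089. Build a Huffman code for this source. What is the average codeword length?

Repeatedly combine the two least-probable nodes; the expected code length is the sum of the merged weights.
merge 47/1000 + 89/1000 → 17/125
merge 17/125 + 3/20 → 143/500
merge 157/1000 + 33/200 → 161/500
merge 189/1000 + 203/1000 → 49/125
merge 143/500 + 161/500 → 76/125
merge 49/125 + 76/125 → 1
L = 17/125 + 143/500 + 161/500 + 49/125 + 76/125 + 1 = 343/125 = 2.744 bits/symbol.

2.744 bits/symbol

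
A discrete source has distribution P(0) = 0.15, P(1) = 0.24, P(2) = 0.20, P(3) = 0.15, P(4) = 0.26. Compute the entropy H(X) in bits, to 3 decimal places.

2.285 bits

H = −Σ pᵢ log₂ pᵢ.
−0.15·log₂(0.15) = 0.4105
−0.24·log₂(0.24) = 0.4941
−0.20·log₂(0.20) = 0.4644
−0.15·log₂(0.15) = 0.4105
−0.26·log₂(0.26) = 0.5053
Sum ≈ 2.2849 → 2.285 bits.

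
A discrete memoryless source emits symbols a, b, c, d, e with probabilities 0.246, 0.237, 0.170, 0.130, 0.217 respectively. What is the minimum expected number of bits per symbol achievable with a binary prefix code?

2.3 bits/symbol

Repeatedly combine the two least-probable nodes; the expected code length is the sum of the merged weights.
merge 13/100 + 17/100 → 3/10
merge 217/1000 + 237/1000 → 227/500
merge 123/500 + 3/10 → 273/500
merge 227/500 + 273/500 → 1
L = 3/10 + 227/500 + 273/500 + 1 = 23/10 = 2.3 bits/symbol.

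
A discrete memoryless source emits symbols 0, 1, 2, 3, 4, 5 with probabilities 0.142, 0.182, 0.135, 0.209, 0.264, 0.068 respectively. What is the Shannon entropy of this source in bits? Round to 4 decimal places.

2.4802 bits

H = −Σ pᵢ log₂ pᵢ.
−0.142·log₂(0.142) = 0.3999
−0.182·log₂(0.182) = 0.4474
−0.135·log₂(0.135) = 0.3900
−0.209·log₂(0.209) = 0.4720
−0.264·log₂(0.264) = 0.5072
−0.068·log₂(0.068) = 0.2637
Sum ≈ 2.4802 → 2.4802 bits.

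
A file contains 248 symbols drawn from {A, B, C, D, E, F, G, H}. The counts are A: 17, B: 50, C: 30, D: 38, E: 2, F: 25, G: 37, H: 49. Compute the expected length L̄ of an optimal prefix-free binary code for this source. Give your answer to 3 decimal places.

Probabilities are the counts divided by 248.
Repeatedly combine the two least-probable nodes; the expected code length is the sum of the merged weights.
merge 1/124 + 17/248 → 19/248
merge 19/248 + 25/248 → 11/62
merge 15/124 + 37/248 → 67/248
merge 19/124 + 11/62 → 41/124
merge 49/248 + 25/124 → 99/248
merge 67/248 + 41/124 → 149/248
merge 99/248 + 149/248 → 1
L = 19/248 + 11/62 + 67/248 + 41/124 + 99/248 + 149/248 + 1 = 177/62 ≈ 2.855 bits/symbol.

2.855 bits/symbol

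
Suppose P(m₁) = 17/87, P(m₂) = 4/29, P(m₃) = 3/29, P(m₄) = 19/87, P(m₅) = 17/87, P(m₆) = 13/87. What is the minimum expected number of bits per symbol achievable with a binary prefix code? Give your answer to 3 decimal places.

Repeatedly combine the two least-probable nodes; the expected code length is the sum of the merged weights.
merge 3/29 + 4/29 → 7/29
merge 13/87 + 17/87 → 10/29
merge 17/87 + 19/87 → 12/29
merge 7/29 + 10/29 → 17/29
merge 12/29 + 17/29 → 1
L = 7/29 + 10/29 + 12/29 + 17/29 + 1 = 75/29 ≈ 2.586 bits/symbol.

2.586 bits/symbol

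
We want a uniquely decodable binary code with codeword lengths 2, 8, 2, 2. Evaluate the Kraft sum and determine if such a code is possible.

0.75390625; yes

With common denominator 2^8 = 256: Σ 2^(−ℓᵢ) = 64/256 + 1/256 + 64/256 + 64/256 = 193/256 = 0.75390625.
Kraft's inequality requires Σ ≤ 1; here Σ = 0.75390625 ≤ 1, so such a prefix code exists.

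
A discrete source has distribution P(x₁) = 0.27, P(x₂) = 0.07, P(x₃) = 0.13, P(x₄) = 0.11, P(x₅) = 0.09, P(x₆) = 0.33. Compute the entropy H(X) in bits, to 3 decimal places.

2.352 bits

H = −Σ pᵢ log₂ pᵢ.
−0.27·log₂(0.27) = 0.5100
−0.07·log₂(0.07) = 0.2686
−0.13·log₂(0.13) = 0.3826
−0.11·log₂(0.11) = 0.3503
−0.09·log₂(0.09) = 0.3127
−0.33·log₂(0.33) = 0.5278
Sum ≈ 2.3520 → 2.352 bits.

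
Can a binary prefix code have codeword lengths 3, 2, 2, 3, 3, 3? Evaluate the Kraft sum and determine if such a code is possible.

1; yes

With common denominator 2^3 = 8: Σ 2^(−ℓᵢ) = 1/8 + 2/8 + 2/8 + 1/8 + 1/8 + 1/8 = 8/8 = 1.
Kraft's inequality requires Σ ≤ 1; here Σ = 1 ≤ 1, so such a prefix code exists.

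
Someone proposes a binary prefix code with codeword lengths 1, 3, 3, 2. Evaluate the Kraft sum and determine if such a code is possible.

With common denominator 2^3 = 8: Σ 2^(−ℓᵢ) = 4/8 + 1/8 + 1/8 + 2/8 = 8/8 = 1.
Kraft's inequality requires Σ ≤ 1; here Σ = 1 ≤ 1, so such a prefix code exists.

1; yes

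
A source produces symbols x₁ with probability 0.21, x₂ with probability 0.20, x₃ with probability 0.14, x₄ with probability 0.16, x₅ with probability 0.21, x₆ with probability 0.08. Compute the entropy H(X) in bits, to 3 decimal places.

2.522 bits

H = −Σ pᵢ log₂ pᵢ.
−0.21·log₂(0.21) = 0.4728
−0.20·log₂(0.20) = 0.4644
−0.14·log₂(0.14) = 0.3971
−0.16·log₂(0.16) = 0.4230
−0.21·log₂(0.21) = 0.4728
−0.08·log₂(0.08) = 0.2915
Sum ≈ 2.5217 → 2.522 bits.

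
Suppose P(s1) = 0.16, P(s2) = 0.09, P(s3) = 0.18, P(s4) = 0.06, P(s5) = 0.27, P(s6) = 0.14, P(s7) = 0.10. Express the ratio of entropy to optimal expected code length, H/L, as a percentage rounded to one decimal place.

98.7%

Entropy H = −Σ p log₂ p ≈ 2.6638 bits.
Huffman merges: 3/50+9/100→3/20; 1/10+7/50→6/25; 3/20+4/25→31/100; 9/50+6/25→21/50; 27/100+31/100→29/50; 21/50+29/50→1. L = 27/10 ≈ 2.7000.
Efficiency = H/L = 2.6638/2.7000 = 98.7%.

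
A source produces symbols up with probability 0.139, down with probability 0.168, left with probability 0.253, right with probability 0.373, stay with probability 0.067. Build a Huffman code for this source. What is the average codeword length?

Repeatedly combine the two least-probable nodes; the expected code length is the sum of the merged weights.
merge 67/1000 + 139/1000 → 103/500
merge 21/125 + 103/500 → 187/500
merge 253/1000 + 373/1000 → 313/500
merge 187/500 + 313/500 → 1
L = 103/500 + 187/500 + 313/500 + 1 = 1103/500 = 2.206 bits/symbol.

2.206 bits/symbol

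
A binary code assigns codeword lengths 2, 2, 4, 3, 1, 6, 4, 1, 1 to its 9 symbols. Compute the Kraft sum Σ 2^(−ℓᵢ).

2.265625

With common denominator 2^6 = 64: Σ 2^(−ℓᵢ) = 16/64 + 16/64 + 4/64 + 8/64 + 32/64 + 1/64 + 4/64 + 32/64 + 32/64 = 145/64 = 2.265625.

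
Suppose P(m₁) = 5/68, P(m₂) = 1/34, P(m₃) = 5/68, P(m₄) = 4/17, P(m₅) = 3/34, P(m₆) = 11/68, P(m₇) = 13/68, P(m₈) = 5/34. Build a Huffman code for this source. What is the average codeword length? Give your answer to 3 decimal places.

Repeatedly combine the two least-probable nodes; the expected code length is the sum of the merged weights.
merge 1/34 + 5/68 → 7/68
merge 5/68 + 3/34 → 11/68
merge 7/68 + 5/34 → 1/4
merge 11/68 + 11/68 → 11/34
merge 13/68 + 4/17 → 29/68
merge 1/4 + 11/34 → 39/68
merge 29/68 + 39/68 → 1
L = 7/68 + 11/68 + 1/4 + 11/34 + 29/68 + 39/68 + 1 = 193/68 ≈ 2.838 bits/symbol.

2.838 bits/symbol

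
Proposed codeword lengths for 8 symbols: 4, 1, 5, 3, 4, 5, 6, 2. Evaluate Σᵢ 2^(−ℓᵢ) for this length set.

1.078125

With common denominator 2^6 = 64: Σ 2^(−ℓᵢ) = 4/64 + 32/64 + 2/64 + 8/64 + 4/64 + 2/64 + 1/64 + 16/64 = 69/64 = 1.078125.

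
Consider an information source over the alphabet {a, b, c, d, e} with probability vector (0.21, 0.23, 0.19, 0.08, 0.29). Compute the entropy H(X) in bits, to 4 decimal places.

H = −Σ pᵢ log₂ pᵢ.
−0.21·log₂(0.21) = 0.4728
−0.23·log₂(0.23) = 0.4877
−0.19·log₂(0.19) = 0.4552
−0.08·log₂(0.08) = 0.2915
−0.29·log₂(0.29) = 0.5179
Sum ≈ 2.2251 → 2.2251 bits.

2.2251 bits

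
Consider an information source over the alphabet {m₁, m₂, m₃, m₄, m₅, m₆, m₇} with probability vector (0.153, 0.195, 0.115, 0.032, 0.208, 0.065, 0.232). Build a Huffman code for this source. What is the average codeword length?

Repeatedly combine the two least-probable nodes; the expected code length is the sum of the merged weights.
merge 4/125 + 13/200 → 97/1000
merge 97/1000 + 23/200 → 53/250
merge 153/1000 + 39/200 → 87/250
merge 26/125 + 53/250 → 21/50
merge 29/125 + 87/250 → 29/50
merge 21/50 + 29/50 → 1
L = 97/1000 + 53/250 + 87/250 + 21/50 + 29/50 + 1 = 2657/1000 = 2.657 bits/symbol.

2.657 bits/symbol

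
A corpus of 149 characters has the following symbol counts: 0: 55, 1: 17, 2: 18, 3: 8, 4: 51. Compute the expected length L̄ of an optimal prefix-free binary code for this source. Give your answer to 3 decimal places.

Probabilities are the counts divided by 149.
Repeatedly combine the two least-probable nodes; the expected code length is the sum of the merged weights.
merge 8/149 + 17/149 → 25/149
merge 18/149 + 25/149 → 43/149
merge 43/149 + 51/149 → 94/149
merge 55/149 + 94/149 → 1
L = 25/149 + 43/149 + 94/149 + 1 = 311/149 ≈ 2.087 bits/symbol.

2.087 bits/symbol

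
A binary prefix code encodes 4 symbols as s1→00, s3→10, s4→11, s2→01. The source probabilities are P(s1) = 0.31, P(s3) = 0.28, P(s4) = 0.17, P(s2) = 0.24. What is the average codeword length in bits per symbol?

L̄ = Σ pᵢ·ℓᵢ = 0.31·2 + 0.28·2 + 0.17·2 + 0.24·2 = 2 bits/symbol.

2 bits/symbol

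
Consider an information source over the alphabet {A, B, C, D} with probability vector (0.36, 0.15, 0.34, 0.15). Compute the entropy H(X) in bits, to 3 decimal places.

H = −Σ pᵢ log₂ pᵢ.
−0.36·log₂(0.36) = 0.5306
−0.15·log₂(0.15) = 0.4105
−0.34·log₂(0.34) = 0.5292
−0.15·log₂(0.15) = 0.4105
Sum ≈ 1.8809 → 1.881 bits.

1.881 bits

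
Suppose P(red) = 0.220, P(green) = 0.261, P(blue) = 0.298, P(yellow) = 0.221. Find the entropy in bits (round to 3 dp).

H = −Σ pᵢ log₂ pᵢ.
−0.220·log₂(0.220) = 0.4806
−0.261·log₂(0.261) = 0.5058
−0.298·log₂(0.298) = 0.5205
−0.221·log₂(0.221) = 0.4813
Sum ≈ 1.9882 → 1.988 bits.

1.988 bits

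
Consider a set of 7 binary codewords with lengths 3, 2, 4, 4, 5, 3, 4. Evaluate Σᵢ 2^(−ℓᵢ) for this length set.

With common denominator 2^5 = 32: Σ 2^(−ℓᵢ) = 4/32 + 8/32 + 2/32 + 2/32 + 1/32 + 4/32 + 2/32 = 23/32 = 0.71875.

0.71875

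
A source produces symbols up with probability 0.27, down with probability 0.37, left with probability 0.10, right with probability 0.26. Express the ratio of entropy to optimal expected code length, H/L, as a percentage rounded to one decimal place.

Entropy H = −Σ p log₂ p ≈ 1.8782 bits.
Huffman merges: 1/10+13/50→9/25; 27/100+9/25→63/100; 37/100+63/100→1. L = 199/100 ≈ 1.9900.
Efficiency = H/L = 1.8782/1.9900 = 94.4%.

94.4%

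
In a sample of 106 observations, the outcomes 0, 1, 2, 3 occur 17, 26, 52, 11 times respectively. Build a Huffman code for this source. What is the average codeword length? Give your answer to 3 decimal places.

Probabilities are the counts divided by 106.
Repeatedly combine the two least-probable nodes; the expected code length is the sum of the merged weights.
merge 11/106 + 17/106 → 14/53
merge 13/53 + 14/53 → 27/53
merge 26/53 + 27/53 → 1
L = 14/53 + 27/53 + 1 = 94/53 ≈ 1.774 bits/symbol.

1.774 bits/symbol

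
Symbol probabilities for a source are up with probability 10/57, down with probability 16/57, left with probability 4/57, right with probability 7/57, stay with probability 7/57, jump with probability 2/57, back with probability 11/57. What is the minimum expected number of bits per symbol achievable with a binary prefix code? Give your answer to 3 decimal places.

2.632 bits/symbol

Repeatedly combine the two least-probable nodes; the expected code length is the sum of the merged weights.
merge 2/57 + 4/57 → 2/19
merge 2/19 + 7/57 → 13/57
merge 7/57 + 10/57 → 17/57
merge 11/57 + 13/57 → 8/19
merge 16/57 + 17/57 → 11/19
merge 8/19 + 11/19 → 1
L = 2/19 + 13/57 + 17/57 + 8/19 + 11/19 + 1 = 50/19 ≈ 2.632 bits/symbol.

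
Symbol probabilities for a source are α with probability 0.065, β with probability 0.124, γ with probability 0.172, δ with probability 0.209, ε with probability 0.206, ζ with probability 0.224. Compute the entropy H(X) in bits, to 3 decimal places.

2.492 bits

H = −Σ pᵢ log₂ pᵢ.
−0.065·log₂(0.065) = 0.2563
−0.124·log₂(0.124) = 0.3734
−0.172·log₂(0.172) = 0.4368
−0.209·log₂(0.209) = 0.4720
−0.206·log₂(0.206) = 0.4695
−0.224·log₂(0.224) = 0.4835
Sum ≈ 2.4916 → 2.492 bits.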